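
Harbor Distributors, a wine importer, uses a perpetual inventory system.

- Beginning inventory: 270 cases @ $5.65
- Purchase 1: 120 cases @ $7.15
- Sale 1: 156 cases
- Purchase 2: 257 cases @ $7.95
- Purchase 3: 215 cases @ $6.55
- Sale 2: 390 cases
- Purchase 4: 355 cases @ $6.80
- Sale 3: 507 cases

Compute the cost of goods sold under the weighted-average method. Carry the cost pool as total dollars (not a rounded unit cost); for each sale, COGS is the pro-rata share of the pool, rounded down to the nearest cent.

COGS = $7,124.86

After Beginning: 270 on hand, pool $1,525.50 (≈ $5.6500 each)
After Purchase 1: 390 on hand, pool $2,383.50 (≈ $6.1115 each)
Sale 1, sell 156: 156/390 × $2,383.50 → $953.40
After Purchase 2: 491 on hand, pool $3,473.25 (≈ $7.0738 each)
After Purchase 3: 706 on hand, pool $4,881.50 (≈ $6.9143 each)
Sale 2, sell 390: 390/706 × $4,881.50 → $2,696.57
After Purchase 4: 671 on hand, pool $4,598.93 (≈ $6.8538 each)
Sale 3, sell 507: 507/671 × $4,598.93 → $3,474.89
Total COGS = $953.40 + $2,696.57 + $3,474.89 = $7,124.86
Ending inventory (cost pool remaining) = $1,124.04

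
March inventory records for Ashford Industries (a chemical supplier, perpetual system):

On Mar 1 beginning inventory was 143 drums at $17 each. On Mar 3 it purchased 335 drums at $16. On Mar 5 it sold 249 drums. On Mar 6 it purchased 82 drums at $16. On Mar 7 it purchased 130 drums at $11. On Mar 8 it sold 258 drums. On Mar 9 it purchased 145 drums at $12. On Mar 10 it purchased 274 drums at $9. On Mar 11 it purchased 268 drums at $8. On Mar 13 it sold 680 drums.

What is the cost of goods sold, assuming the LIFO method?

COGS = $13,728

Mar 5, 249 sold [LIFO — newest first]: 249 @ $16 = $3,984
Mar 8, 258 sold [LIFO — newest first]: 130 @ $11 + 82 @ $16 + 46 @ $16 = $3,478
Mar 13, 680 sold [LIFO — newest first]: 268 @ $8 + 274 @ $9 + 138 @ $12 = $6,266
Total COGS = $3,984 + $3,478 + $6,266 = $13,728
Ending inventory: 143 @ $17 + 40 @ $16 + 7 @ $12 = $3,155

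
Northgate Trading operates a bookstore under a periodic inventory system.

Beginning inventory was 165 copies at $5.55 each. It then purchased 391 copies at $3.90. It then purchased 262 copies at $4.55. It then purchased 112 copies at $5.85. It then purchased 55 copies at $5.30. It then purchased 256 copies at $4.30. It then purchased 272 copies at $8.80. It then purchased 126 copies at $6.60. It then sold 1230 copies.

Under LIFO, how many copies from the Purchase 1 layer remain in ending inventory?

244

Sale 1 (1230) [LIFO — newest first]: 126 @ $6.60 + 272 @ $8.80 + 256 @ $4.30 + 55 @ $5.30 + 112 @ $5.85 + 262 @ $4.55 + 147 @ $3.90 = $7,038.10
Ending inventory: 165 @ $5.55 + 244 @ $3.90 = $1,867.35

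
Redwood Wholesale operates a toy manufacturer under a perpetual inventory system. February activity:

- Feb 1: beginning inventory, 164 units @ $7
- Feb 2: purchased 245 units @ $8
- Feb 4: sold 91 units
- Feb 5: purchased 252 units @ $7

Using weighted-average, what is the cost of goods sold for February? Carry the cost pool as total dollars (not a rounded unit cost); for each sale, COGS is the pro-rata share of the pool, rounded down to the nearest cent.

COGS = $691.51

After Feb 1: 164 on hand, pool $1,148.00 (≈ $7.0000 each)
After Feb 2: 409 on hand, pool $3,108.00 (≈ $7.5990 each)
Feb 4, sell 91: 91/409 × $3,108.00 → $691.51
After Feb 5: 570 on hand, pool $4,180.49 (≈ $7.3342 each)
Ending inventory (cost pool remaining) = $4,180.49
Check: goods available $4,872.00 = COGS $691.51 + ending $4,180.49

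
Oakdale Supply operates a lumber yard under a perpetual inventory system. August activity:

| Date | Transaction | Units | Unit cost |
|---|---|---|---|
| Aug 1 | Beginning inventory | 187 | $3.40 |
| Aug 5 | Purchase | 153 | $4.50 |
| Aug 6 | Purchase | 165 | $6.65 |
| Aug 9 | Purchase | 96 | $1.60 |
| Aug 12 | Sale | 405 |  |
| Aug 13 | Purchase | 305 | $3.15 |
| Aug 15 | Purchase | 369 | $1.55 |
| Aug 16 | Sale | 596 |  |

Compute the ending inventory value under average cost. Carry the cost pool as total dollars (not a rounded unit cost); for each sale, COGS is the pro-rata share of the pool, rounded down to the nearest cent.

After Aug 1: 187 on hand, pool $635.80 (≈ $3.4000 each)
After Aug 5: 340 on hand, pool $1,324.30 (≈ $3.8950 each)
After Aug 6: 505 on hand, pool $2,421.55 (≈ $4.7951 each)
After Aug 9: 601 on hand, pool $2,575.15 (≈ $4.2848 each)
Aug 12, sell 405: 405/601 × $2,575.15 → $1,735.33
After Aug 13: 501 on hand, pool $1,800.57 (≈ $3.5940 each)
After Aug 15: 870 on hand, pool $2,372.52 (≈ $2.7270 each)
Aug 16, sell 596: 596/870 × $2,372.52 → $1,625.31
Total COGS = $1,735.33 + $1,625.31 = $3,360.64
Ending inventory (cost pool remaining) = $747.21

Ending inventory = $747.21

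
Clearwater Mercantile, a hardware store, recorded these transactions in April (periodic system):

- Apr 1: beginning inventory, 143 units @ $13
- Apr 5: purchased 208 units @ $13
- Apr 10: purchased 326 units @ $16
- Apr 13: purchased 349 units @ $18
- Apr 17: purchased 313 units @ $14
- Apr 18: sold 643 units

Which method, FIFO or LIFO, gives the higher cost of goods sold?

FIFO COGS: 143 @ $13 + 208 @ $13 + 292 @ $16 = $9,235
LIFO COGS: 313 @ $14 + 330 @ $18 = $10,322

LIFO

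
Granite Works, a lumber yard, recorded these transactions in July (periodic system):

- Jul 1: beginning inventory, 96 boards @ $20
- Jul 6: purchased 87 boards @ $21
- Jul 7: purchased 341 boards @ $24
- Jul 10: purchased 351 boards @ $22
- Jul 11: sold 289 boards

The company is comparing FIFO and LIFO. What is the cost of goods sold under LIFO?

COGS = $6,358

FIFO COGS: 96 @ $20 + 87 @ $21 + 106 @ $24 = $6,291
LIFO COGS: 289 @ $22 = $6,358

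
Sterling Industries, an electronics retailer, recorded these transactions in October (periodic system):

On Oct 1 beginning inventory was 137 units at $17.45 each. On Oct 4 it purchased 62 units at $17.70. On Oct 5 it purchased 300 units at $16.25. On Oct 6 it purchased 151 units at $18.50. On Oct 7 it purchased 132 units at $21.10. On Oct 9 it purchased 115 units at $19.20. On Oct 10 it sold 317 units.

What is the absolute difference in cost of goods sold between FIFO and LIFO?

$882.65

FIFO COGS: 137 @ $17.45 + 62 @ $17.70 + 118 @ $16.25 = $5,405.55
LIFO COGS: 115 @ $19.20 + 132 @ $21.10 + 70 @ $18.50 = $6,288.20
Difference = |$5,405.55 − $6,288.20| = $882.65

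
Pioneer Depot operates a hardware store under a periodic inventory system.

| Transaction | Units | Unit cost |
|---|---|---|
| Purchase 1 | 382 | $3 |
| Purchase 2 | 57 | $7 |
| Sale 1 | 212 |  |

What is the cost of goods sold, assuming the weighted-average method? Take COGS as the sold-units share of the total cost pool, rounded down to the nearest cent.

Sale 1, sell 212: 212/439 × $1,545.00 → $746.10
Ending inventory (cost pool remaining) = $798.90
Check: goods available $1,545.00 = COGS $746.10 + ending $798.90

COGS = $746.10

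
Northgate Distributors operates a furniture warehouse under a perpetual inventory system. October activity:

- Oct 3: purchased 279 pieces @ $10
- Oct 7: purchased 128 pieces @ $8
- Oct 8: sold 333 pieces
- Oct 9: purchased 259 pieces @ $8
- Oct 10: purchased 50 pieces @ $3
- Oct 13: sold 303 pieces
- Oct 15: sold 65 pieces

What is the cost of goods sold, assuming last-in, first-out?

Oct 8, 333 sold [LIFO — newest first]: 128 @ $8 + 205 @ $10 = $3,074
Oct 13, 303 sold [LIFO — newest first]: 50 @ $3 + 253 @ $8 = $2,174
Oct 15, 65 sold [LIFO — newest first]: 6 @ $8 + 59 @ $10 = $638
Total COGS = $3,074 + $2,174 + $638 = $5,886
Ending inventory: 15 @ $10 = $150
Check: goods available $6,036 = COGS $5,886 + ending $150

COGS = $5,886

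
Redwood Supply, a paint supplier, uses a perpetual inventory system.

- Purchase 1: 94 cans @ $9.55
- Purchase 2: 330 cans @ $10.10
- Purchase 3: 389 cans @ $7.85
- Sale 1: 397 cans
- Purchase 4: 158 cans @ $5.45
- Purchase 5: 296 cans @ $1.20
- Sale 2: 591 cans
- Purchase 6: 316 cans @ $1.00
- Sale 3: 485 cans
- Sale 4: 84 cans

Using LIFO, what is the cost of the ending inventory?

Sale 1 (397) [LIFO — newest first]: 389 @ $7.85 + 8 @ $10.10 = $3,134.45
Sale 2 (591) [LIFO — newest first]: 296 @ $1.20 + 158 @ $5.45 + 137 @ $10.10 = $2,600.00
Sale 3 (485) [LIFO — newest first]: 316 @ $1.00 + 169 @ $10.10 = $2,022.90
Sale 4 (84) [LIFO — newest first]: 16 @ $10.10 + 68 @ $9.55 = $811.00
Total COGS = $3,134.45 + $2,600.00 + $2,022.90 + $811.00 = $8,568.35
Ending inventory: 26 @ $9.55 = $248.30

Ending inventory = $248.30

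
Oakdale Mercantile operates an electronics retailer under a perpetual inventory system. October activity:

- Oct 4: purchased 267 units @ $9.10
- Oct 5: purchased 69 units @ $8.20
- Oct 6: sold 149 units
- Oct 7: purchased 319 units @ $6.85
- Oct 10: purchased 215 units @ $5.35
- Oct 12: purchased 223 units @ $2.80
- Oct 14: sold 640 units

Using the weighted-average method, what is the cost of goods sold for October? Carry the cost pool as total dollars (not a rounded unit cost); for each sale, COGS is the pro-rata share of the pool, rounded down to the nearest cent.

COGS = $5,143.23

After Oct 4: 267 on hand, pool $2,429.70 (≈ $9.1000 each)
After Oct 5: 336 on hand, pool $2,995.50 (≈ $8.9152 each)
Oct 6, sell 149: 149/336 × $2,995.50 → $1,328.36
After Oct 7: 506 on hand, pool $3,852.29 (≈ $7.6132 each)
After Oct 10: 721 on hand, pool $5,002.54 (≈ $6.9383 each)
After Oct 12: 944 on hand, pool $5,626.94 (≈ $5.9607 each)
Oct 14, sell 640: 640/944 × $5,626.94 → $3,814.87
Total COGS = $1,328.36 + $3,814.87 = $5,143.23
Ending inventory (cost pool remaining) = $1,812.07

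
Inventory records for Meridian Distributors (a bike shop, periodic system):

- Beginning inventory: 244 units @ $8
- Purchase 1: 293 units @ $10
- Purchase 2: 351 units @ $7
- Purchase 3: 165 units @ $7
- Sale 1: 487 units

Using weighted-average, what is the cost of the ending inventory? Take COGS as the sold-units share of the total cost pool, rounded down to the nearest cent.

Sale 1, sell 487: 487/1053 × $8,494.00 → $3,928.37
Ending inventory (cost pool remaining) = $4,565.63
Check: goods available $8,494.00 = COGS $3,928.37 + ending $4,565.63

Ending inventory = $4,565.63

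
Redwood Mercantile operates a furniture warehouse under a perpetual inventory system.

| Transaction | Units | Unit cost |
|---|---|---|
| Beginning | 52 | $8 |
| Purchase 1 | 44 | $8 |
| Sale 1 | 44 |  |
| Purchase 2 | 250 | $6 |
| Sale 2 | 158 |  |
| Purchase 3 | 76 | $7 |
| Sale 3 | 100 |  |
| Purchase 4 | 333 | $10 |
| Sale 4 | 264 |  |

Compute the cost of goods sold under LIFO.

Sale 1 (44) [LIFO — newest first]: 44 @ $8 = $352
Sale 2 (158) [LIFO — newest first]: 158 @ $6 = $948
Sale 3 (100) [LIFO — newest first]: 76 @ $7 + 24 @ $6 = $676
Sale 4 (264) [LIFO — newest first]: 264 @ $10 = $2,640
Total COGS = $352 + $948 + $676 + $2,640 = $4,616
Ending inventory: 52 @ $8 + 68 @ $6 + 69 @ $10 = $1,514
Check: goods available $6,130 = COGS $4,616 + ending $1,514

COGS = $4,616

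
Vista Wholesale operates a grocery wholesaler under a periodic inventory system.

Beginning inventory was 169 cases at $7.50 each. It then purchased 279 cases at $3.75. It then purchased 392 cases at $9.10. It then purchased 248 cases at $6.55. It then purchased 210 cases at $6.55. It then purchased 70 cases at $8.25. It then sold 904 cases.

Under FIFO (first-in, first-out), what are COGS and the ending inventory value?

COGS = $6,300.15; ending inventory = $3,158.20

Sale 1 (904) [FIFO — oldest first]: 169 @ $7.50 + 279 @ $3.75 + 392 @ $9.10 + 64 @ $6.55 = $6,300.15
Ending inventory: 184 @ $6.55 + 210 @ $6.55 + 70 @ $8.25 = $3,158.20
Check: goods available $9,458.35 = COGS $6,300.15 + ending $3,158.20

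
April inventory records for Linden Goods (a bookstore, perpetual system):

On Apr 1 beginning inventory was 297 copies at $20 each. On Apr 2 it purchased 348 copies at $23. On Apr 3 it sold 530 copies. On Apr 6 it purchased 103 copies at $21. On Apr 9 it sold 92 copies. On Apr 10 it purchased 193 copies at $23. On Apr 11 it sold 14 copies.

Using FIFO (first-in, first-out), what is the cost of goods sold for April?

Apr 3, 530 sold [FIFO — oldest first]: 297 @ $20 + 233 @ $23 = $11,299
Apr 9, 92 sold [FIFO — oldest first]: 92 @ $23 = $2,116
Apr 11, 14 sold [FIFO — oldest first]: 14 @ $23 = $322
Total COGS = $11,299 + $2,116 + $322 = $13,737
Ending inventory: 9 @ $23 + 103 @ $21 + 193 @ $23 = $6,809

COGS = $13,737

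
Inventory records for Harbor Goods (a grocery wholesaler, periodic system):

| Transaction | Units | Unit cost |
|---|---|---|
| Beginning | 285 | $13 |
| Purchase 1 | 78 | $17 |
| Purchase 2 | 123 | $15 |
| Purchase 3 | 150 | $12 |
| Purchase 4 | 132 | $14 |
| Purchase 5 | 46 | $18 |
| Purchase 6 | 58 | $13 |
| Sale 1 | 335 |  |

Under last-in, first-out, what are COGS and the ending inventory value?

COGS = $4,618; ending inventory = $7,488

Sale 1 (335) [LIFO — newest first]: 58 @ $13 + 46 @ $18 + 132 @ $14 + 99 @ $12 = $4,618
Ending inventory: 285 @ $13 + 78 @ $17 + 123 @ $15 + 51 @ $12 = $7,488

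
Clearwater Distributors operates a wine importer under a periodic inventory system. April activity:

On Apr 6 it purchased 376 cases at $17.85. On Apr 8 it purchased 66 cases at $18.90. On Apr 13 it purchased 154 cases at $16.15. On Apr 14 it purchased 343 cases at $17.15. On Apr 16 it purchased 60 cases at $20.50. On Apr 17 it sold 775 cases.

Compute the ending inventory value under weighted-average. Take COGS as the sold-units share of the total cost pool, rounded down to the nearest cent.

Apr 17, sell 775: 775/999 × $17,558.55 → $13,621.49
Ending inventory (cost pool remaining) = $3,937.06

Ending inventory = $3,937.06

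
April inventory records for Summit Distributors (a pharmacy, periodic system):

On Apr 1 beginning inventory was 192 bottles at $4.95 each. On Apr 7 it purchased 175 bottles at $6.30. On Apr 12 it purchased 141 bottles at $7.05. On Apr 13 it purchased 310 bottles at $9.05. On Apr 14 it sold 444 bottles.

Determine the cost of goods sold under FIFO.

Apr 14, 444 sold [FIFO — oldest first]: 192 @ $4.95 + 175 @ $6.30 + 77 @ $7.05 = $2,595.75
Ending inventory: 64 @ $7.05 + 310 @ $9.05 = $3,256.70
Check: goods available $5,852.45 = COGS $2,595.75 + ending $3,256.70

COGS = $2,595.75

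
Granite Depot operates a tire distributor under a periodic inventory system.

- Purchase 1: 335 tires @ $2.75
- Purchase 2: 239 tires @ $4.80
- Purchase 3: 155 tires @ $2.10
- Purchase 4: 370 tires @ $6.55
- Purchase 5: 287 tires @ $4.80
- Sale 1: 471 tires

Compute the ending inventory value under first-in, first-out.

Ending inventory = $4,621.00

Sale 1 (471) [FIFO — oldest first]: 335 @ $2.75 + 136 @ $4.80 = $1,574.05
Ending inventory: 103 @ $4.80 + 155 @ $2.10 + 370 @ $6.55 + 287 @ $4.80 = $4,621.00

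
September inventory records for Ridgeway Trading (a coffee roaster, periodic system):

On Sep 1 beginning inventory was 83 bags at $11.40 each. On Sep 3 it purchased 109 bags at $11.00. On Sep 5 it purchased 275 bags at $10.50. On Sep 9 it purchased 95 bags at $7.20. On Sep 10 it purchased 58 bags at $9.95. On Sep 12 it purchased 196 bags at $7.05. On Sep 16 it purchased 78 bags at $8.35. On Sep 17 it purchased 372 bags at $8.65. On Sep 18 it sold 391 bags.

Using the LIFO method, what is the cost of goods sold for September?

Sep 18, 391 sold [LIFO — newest first]: 372 @ $8.65 + 19 @ $8.35 = $3,376.45
Ending inventory: 83 @ $11.40 + 109 @ $11.00 + 275 @ $10.50 + 95 @ $7.20 + 58 @ $9.95 + 196 @ $7.05 + 59 @ $8.35 = $8,168.25
Check: goods available $11,544.70 = COGS $3,376.45 + ending $8,168.25

COGS = $3,376.45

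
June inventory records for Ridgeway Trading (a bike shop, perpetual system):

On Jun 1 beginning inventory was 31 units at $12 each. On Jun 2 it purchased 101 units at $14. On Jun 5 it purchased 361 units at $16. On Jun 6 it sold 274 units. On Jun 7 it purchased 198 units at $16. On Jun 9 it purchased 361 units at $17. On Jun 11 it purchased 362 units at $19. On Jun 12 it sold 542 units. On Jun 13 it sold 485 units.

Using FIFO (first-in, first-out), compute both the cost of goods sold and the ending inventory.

Jun 6, 274 sold [FIFO — oldest first]: 31 @ $12 + 101 @ $14 + 142 @ $16 = $4,058
Jun 12, 542 sold [FIFO — oldest first]: 219 @ $16 + 198 @ $16 + 125 @ $17 = $8,797
Jun 13, 485 sold [FIFO — oldest first]: 236 @ $17 + 249 @ $19 = $8,743
Total COGS = $4,058 + $8,797 + $8,743 = $21,598
Ending inventory: 113 @ $19 = $2,147
Check: goods available $23,745 = COGS $21,598 + ending $2,147

COGS = $21,598; ending inventory = $2,147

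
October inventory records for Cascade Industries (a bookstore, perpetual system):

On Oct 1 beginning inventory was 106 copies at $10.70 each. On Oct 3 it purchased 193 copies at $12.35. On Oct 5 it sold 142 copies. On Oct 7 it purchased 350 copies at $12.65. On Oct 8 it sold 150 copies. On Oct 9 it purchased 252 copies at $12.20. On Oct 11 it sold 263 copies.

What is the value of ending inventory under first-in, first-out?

Oct 5, 142 sold [FIFO — oldest first]: 106 @ $10.70 + 36 @ $12.35 = $1,578.80
Oct 8, 150 sold [FIFO — oldest first]: 150 @ $12.35 = $1,852.50
Oct 11, 263 sold [FIFO — oldest first]: 7 @ $12.35 + 256 @ $12.65 = $3,324.85
Total COGS = $1,578.80 + $1,852.50 + $3,324.85 = $6,756.15
Ending inventory: 94 @ $12.65 + 252 @ $12.20 = $4,263.50

Ending inventory = $4,263.50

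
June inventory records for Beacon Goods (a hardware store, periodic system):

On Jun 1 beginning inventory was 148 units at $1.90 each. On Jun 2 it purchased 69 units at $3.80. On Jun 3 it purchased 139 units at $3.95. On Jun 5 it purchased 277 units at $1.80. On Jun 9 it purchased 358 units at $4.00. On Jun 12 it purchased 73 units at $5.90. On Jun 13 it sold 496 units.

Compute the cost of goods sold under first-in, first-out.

COGS = $1,344.45

Jun 13, 496 sold [FIFO — oldest first]: 148 @ $1.90 + 69 @ $3.80 + 139 @ $3.95 + 140 @ $1.80 = $1,344.45
Ending inventory: 137 @ $1.80 + 358 @ $4.00 + 73 @ $5.90 = $2,109.30
Check: goods available $3,453.75 = COGS $1,344.45 + ending $2,109.30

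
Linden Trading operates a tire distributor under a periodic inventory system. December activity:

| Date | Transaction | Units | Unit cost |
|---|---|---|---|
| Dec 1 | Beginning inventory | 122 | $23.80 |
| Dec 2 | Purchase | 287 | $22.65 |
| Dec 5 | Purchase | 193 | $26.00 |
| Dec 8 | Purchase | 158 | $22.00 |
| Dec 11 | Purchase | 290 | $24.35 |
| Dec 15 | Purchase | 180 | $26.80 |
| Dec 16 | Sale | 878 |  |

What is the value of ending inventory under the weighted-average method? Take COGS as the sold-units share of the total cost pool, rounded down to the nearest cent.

Ending inventory = $8,523.46

Dec 16, sell 878: 878/1230 × $29,783.65 → $21,260.19
Ending inventory (cost pool remaining) = $8,523.46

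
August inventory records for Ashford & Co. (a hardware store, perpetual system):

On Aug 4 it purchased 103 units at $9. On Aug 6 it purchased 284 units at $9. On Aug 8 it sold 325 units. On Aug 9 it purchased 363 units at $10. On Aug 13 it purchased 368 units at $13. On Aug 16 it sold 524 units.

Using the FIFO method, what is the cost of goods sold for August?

Aug 8, 325 sold [FIFO — oldest first]: 103 @ $9 + 222 @ $9 = $2,925
Aug 16, 524 sold [FIFO — oldest first]: 62 @ $9 + 363 @ $10 + 99 @ $13 = $5,475
Total COGS = $2,925 + $5,475 = $8,400
Ending inventory: 269 @ $13 = $3,497

COGS = $8,400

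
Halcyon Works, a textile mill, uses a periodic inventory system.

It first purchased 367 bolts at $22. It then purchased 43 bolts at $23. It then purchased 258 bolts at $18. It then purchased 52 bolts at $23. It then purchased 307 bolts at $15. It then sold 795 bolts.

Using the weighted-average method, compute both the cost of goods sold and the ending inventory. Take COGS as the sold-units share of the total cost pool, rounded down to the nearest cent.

Sale 1, sell 795: 795/1027 × $19,508.00 → $15,101.12
Ending inventory (cost pool remaining) = $4,406.88
Check: goods available $19,508.00 = COGS $15,101.12 + ending $4,406.88

COGS = $15,101.12; ending inventory = $4,406.88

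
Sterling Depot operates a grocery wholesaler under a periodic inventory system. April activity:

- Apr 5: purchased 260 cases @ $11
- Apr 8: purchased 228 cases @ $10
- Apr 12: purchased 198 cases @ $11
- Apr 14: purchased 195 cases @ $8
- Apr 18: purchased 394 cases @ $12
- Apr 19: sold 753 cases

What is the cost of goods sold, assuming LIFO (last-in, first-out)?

Apr 19, 753 sold [LIFO — newest first]: 394 @ $12 + 195 @ $8 + 164 @ $11 = $8,092
Ending inventory: 260 @ $11 + 228 @ $10 + 34 @ $11 = $5,514

COGS = $8,092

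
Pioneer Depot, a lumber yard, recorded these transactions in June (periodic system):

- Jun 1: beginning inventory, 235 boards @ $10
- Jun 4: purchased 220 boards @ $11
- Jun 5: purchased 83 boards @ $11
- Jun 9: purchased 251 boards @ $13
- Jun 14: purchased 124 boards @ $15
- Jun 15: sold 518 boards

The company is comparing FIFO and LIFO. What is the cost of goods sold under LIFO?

COGS = $6,696

FIFO COGS: 235 @ $10 + 220 @ $11 + 63 @ $11 = $5,463
LIFO COGS: 124 @ $15 + 251 @ $13 + 83 @ $11 + 60 @ $11 = $6,696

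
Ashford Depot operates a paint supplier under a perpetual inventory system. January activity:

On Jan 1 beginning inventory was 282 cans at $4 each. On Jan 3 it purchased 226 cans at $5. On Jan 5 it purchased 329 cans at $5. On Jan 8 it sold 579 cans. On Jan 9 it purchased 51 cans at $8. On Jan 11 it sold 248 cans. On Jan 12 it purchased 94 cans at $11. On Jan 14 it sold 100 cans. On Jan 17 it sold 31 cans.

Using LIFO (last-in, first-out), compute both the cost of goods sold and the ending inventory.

COGS = $5,249; ending inventory = $96

Jan 8, 579 sold [LIFO — newest first]: 329 @ $5 + 226 @ $5 + 24 @ $4 = $2,871
Jan 11, 248 sold [LIFO — newest first]: 51 @ $8 + 197 @ $4 = $1,196
Jan 14, 100 sold [LIFO — newest first]: 94 @ $11 + 6 @ $4 = $1,058
Jan 17, 31 sold [LIFO — newest first]: 31 @ $4 = $124
Total COGS = $2,871 + $1,196 + $1,058 + $124 = $5,249
Ending inventory: 24 @ $4 = $96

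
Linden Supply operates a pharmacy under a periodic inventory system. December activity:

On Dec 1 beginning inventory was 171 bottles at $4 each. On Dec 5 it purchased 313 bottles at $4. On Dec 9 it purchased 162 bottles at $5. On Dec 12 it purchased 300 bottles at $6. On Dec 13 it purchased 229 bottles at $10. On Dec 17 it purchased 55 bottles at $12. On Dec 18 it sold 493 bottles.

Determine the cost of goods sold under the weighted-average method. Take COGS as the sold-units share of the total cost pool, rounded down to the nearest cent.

COGS = $3,004.49

Dec 18, sell 493: 493/1230 × $7,496.00 → $3,004.49
Ending inventory (cost pool remaining) = $4,491.51
Check: goods available $7,496.00 = COGS $3,004.49 + ending $4,491.51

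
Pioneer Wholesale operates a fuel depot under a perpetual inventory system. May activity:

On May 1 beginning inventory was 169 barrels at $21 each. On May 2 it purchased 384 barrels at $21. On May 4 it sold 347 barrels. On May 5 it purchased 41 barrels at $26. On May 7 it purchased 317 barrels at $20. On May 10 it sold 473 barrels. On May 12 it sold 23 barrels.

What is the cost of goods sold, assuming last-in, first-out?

COGS = $17,591

May 4, 347 sold [LIFO — newest first]: 347 @ $21 = $7,287
May 10, 473 sold [LIFO — newest first]: 317 @ $20 + 41 @ $26 + 37 @ $21 + 78 @ $21 = $9,821
May 12, 23 sold [LIFO — newest first]: 23 @ $21 = $483
Total COGS = $7,287 + $9,821 + $483 = $17,591
Ending inventory: 68 @ $21 = $1,428
Check: goods available $19,019 = COGS $17,591 + ending $1,428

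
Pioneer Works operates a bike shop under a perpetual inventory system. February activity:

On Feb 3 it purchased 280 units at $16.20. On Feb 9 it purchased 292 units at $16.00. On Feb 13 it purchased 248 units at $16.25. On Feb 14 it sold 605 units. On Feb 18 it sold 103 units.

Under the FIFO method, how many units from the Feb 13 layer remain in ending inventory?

Feb 14, 605 sold [FIFO — oldest first]: 280 @ $16.20 + 292 @ $16.00 + 33 @ $16.25 = $9,744.25
Feb 18, 103 sold [FIFO — oldest first]: 103 @ $16.25 = $1,673.75
Total COGS = $9,744.25 + $1,673.75 = $11,418.00
Ending inventory: 112 @ $16.25 = $1,820.00

112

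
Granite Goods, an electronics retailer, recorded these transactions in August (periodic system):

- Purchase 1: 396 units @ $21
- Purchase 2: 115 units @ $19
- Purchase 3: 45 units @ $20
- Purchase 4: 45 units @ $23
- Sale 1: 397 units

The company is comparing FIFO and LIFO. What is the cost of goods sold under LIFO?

COGS = $8,152

FIFO COGS: 396 @ $21 + 1 @ $19 = $8,335
LIFO COGS: 45 @ $23 + 45 @ $20 + 115 @ $19 + 192 @ $21 = $8,152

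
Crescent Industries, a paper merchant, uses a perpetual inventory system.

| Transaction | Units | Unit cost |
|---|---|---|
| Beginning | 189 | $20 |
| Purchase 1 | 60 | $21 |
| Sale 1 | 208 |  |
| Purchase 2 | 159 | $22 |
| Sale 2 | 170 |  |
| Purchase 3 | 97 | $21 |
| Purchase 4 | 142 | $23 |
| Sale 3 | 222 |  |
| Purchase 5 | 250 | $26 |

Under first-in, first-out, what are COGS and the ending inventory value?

COGS = $12,760; ending inventory = $7,581

Sale 1 (208) [FIFO — oldest first]: 189 @ $20 + 19 @ $21 = $4,179
Sale 2 (170) [FIFO — oldest first]: 41 @ $21 + 129 @ $22 = $3,699
Sale 3 (222) [FIFO — oldest first]: 30 @ $22 + 97 @ $21 + 95 @ $23 = $4,882
Total COGS = $4,179 + $3,699 + $4,882 = $12,760
Ending inventory: 47 @ $23 + 250 @ $26 = $7,581
Check: goods available $20,341 = COGS $12,760 + ending $7,581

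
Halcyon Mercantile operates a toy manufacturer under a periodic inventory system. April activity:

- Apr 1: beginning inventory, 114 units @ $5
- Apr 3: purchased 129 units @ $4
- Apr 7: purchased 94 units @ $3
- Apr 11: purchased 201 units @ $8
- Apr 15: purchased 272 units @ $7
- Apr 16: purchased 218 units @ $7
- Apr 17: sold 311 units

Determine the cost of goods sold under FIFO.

COGS = $1,290

Apr 17, 311 sold [FIFO — oldest first]: 114 @ $5 + 129 @ $4 + 68 @ $3 = $1,290
Ending inventory: 26 @ $3 + 201 @ $8 + 272 @ $7 + 218 @ $7 = $5,116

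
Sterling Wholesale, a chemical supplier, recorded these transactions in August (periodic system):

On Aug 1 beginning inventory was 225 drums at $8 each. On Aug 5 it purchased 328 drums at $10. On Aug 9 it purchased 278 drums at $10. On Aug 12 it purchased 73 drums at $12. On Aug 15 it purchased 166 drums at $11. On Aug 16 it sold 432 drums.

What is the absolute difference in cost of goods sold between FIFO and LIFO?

FIFO COGS: 225 @ $8 + 207 @ $10 = $3,870
LIFO COGS: 166 @ $11 + 73 @ $12 + 193 @ $10 = $4,632
Difference = |$3,870 − $4,632| = $762

$762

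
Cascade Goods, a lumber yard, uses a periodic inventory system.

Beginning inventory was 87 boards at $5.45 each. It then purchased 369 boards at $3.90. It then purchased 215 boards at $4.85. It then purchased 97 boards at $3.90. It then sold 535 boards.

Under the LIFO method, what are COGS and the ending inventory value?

COGS = $2,290.75; ending inventory = $1,043.55

Sale 1 (535) [LIFO — newest first]: 97 @ $3.90 + 215 @ $4.85 + 223 @ $3.90 = $2,290.75
Ending inventory: 87 @ $5.45 + 146 @ $3.90 = $1,043.55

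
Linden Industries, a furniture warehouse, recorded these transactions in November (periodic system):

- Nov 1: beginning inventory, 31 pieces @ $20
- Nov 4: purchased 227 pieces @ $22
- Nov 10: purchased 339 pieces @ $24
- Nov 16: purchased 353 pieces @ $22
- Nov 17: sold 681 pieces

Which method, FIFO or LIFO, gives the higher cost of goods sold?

LIFO

FIFO COGS: 31 @ $20 + 227 @ $22 + 339 @ $24 + 84 @ $22 = $15,598
LIFO COGS: 353 @ $22 + 328 @ $24 = $15,638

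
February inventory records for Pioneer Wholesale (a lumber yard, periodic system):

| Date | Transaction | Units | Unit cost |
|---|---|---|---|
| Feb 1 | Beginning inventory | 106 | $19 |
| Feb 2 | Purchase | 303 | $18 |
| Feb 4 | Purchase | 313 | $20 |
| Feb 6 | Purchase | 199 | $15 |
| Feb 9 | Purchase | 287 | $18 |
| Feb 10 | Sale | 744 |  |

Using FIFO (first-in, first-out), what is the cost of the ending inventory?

Ending inventory = $7,821

Feb 10, 744 sold [FIFO — oldest first]: 106 @ $19 + 303 @ $18 + 313 @ $20 + 22 @ $15 = $14,058
Ending inventory: 177 @ $15 + 287 @ $18 = $7,821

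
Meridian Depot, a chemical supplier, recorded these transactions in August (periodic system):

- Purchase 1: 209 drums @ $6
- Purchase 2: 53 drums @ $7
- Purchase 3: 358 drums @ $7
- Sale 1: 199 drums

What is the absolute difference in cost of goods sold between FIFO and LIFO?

FIFO COGS: 199 @ $6 = $1,194
LIFO COGS: 199 @ $7 = $1,393
Difference = |$1,194 − $1,393| = $199

$199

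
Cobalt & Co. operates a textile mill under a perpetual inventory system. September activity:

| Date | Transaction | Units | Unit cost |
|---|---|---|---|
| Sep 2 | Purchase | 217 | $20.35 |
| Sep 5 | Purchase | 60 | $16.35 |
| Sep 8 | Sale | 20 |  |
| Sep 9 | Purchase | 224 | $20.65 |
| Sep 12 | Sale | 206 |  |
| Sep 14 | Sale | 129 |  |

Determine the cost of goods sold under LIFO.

Sep 8, 20 sold [LIFO — newest first]: 20 @ $16.35 = $327.00
Sep 12, 206 sold [LIFO — newest first]: 206 @ $20.65 = $4,253.90
Sep 14, 129 sold [LIFO — newest first]: 18 @ $20.65 + 40 @ $16.35 + 71 @ $20.35 = $2,470.55
Total COGS = $327.00 + $4,253.90 + $2,470.55 = $7,051.45
Ending inventory: 146 @ $20.35 = $2,971.10

COGS = $7,051.45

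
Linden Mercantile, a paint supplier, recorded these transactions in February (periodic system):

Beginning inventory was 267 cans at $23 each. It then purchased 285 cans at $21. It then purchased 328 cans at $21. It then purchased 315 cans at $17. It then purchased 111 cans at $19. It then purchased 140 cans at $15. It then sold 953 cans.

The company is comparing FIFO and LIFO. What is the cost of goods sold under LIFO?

COGS = $17,691

FIFO COGS: 267 @ $23 + 285 @ $21 + 328 @ $21 + 73 @ $17 = $20,255
LIFO COGS: 140 @ $15 + 111 @ $19 + 315 @ $17 + 328 @ $21 + 59 @ $21 = $17,691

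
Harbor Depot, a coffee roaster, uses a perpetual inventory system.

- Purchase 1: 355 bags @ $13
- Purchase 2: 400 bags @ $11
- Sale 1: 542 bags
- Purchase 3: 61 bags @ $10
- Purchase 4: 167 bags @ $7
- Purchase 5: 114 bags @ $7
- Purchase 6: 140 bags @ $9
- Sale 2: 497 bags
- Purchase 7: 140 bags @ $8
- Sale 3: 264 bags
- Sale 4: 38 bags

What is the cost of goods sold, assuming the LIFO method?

Sale 1 (542) [LIFO — newest first]: 400 @ $11 + 142 @ $13 = $6,246
Sale 2 (497) [LIFO — newest first]: 140 @ $9 + 114 @ $7 + 167 @ $7 + 61 @ $10 + 15 @ $13 = $4,032
Sale 3 (264) [LIFO — newest first]: 140 @ $8 + 124 @ $13 = $2,732
Sale 4 (38) [LIFO — newest first]: 38 @ $13 = $494
Total COGS = $6,246 + $4,032 + $2,732 + $494 = $13,504
Ending inventory: 36 @ $13 = $468
Check: goods available $13,972 = COGS $13,504 + ending $468

COGS = $13,504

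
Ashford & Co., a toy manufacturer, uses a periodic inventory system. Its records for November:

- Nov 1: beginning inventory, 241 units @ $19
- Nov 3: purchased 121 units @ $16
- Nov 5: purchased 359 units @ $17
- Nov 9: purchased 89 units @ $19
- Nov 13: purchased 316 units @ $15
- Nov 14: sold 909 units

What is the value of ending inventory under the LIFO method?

Ending inventory = $4,123

Nov 14, 909 sold [LIFO — newest first]: 316 @ $15 + 89 @ $19 + 359 @ $17 + 121 @ $16 + 24 @ $19 = $14,926
Ending inventory: 217 @ $19 = $4,123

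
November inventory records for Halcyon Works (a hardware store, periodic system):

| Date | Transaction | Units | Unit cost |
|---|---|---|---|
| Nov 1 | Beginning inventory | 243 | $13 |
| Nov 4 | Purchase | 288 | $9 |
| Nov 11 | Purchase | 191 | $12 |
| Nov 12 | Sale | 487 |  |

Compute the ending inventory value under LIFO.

Nov 12, 487 sold [LIFO — newest first]: 191 @ $12 + 288 @ $9 + 8 @ $13 = $4,988
Ending inventory: 235 @ $13 = $3,055
Check: goods available $8,043 = COGS $4,988 + ending $3,055

Ending inventory = $3,055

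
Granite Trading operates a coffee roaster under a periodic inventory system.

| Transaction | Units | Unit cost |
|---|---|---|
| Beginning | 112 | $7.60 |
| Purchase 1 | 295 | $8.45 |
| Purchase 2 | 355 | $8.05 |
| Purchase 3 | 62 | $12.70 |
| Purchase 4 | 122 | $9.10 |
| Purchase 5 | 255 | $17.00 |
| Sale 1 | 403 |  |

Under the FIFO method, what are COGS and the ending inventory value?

COGS = $3,310.15; ending inventory = $9,124.15

Sale 1 (403) [FIFO — oldest first]: 112 @ $7.60 + 291 @ $8.45 = $3,310.15
Ending inventory: 4 @ $8.45 + 355 @ $8.05 + 62 @ $12.70 + 122 @ $9.10 + 255 @ $17.00 = $9,124.15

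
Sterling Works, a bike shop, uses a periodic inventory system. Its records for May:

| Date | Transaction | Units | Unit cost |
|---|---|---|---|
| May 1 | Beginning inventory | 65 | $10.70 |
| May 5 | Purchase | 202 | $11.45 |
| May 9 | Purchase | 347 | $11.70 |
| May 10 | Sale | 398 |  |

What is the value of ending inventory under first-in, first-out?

Ending inventory = $2,527.20

May 10, 398 sold [FIFO — oldest first]: 65 @ $10.70 + 202 @ $11.45 + 131 @ $11.70 = $4,541.10
Ending inventory: 216 @ $11.70 = $2,527.20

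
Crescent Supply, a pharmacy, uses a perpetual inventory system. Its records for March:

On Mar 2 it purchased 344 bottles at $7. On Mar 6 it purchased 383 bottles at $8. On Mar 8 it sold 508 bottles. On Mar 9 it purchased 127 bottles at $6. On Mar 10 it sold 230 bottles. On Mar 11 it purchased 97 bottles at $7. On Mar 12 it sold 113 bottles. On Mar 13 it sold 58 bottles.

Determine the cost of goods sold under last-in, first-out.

COGS = $6,619

Mar 8, 508 sold [LIFO — newest first]: 383 @ $8 + 125 @ $7 = $3,939
Mar 10, 230 sold [LIFO — newest first]: 127 @ $6 + 103 @ $7 = $1,483
Mar 12, 113 sold [LIFO — newest first]: 97 @ $7 + 16 @ $7 = $791
Mar 13, 58 sold [LIFO — newest first]: 58 @ $7 = $406
Total COGS = $3,939 + $1,483 + $791 + $406 = $6,619
Ending inventory: 42 @ $7 = $294
Check: goods available $6,913 = COGS $6,619 + ending $294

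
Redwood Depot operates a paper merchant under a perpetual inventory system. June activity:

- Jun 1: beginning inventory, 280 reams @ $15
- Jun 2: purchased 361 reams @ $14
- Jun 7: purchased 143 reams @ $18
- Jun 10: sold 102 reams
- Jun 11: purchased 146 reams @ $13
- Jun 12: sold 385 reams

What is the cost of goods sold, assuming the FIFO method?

Jun 10, 102 sold [FIFO — oldest first]: 102 @ $15 = $1,530
Jun 12, 385 sold [FIFO — oldest first]: 178 @ $15 + 207 @ $14 = $5,568
Total COGS = $1,530 + $5,568 = $7,098
Ending inventory: 154 @ $14 + 143 @ $18 + 146 @ $13 = $6,628

COGS = $7,098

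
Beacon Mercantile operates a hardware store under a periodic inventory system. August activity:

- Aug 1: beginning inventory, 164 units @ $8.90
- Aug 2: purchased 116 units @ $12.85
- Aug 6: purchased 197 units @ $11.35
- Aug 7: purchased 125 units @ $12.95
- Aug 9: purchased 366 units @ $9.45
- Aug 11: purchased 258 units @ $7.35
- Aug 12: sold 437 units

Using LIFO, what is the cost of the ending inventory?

Aug 12, 437 sold [LIFO — newest first]: 258 @ $7.35 + 179 @ $9.45 = $3,587.85
Ending inventory: 164 @ $8.90 + 116 @ $12.85 + 197 @ $11.35 + 125 @ $12.95 + 187 @ $9.45 = $8,572.05
Check: goods available $12,159.90 = COGS $3,587.85 + ending $8,572.05

Ending inventory = $8,572.05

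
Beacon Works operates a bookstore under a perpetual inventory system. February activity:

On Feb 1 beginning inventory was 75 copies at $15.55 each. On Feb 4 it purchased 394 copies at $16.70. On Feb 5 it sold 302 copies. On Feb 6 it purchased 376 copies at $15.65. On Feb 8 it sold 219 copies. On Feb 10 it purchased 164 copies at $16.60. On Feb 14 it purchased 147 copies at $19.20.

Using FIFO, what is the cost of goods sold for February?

Feb 5, 302 sold [FIFO — oldest first]: 75 @ $15.55 + 227 @ $16.70 = $4,957.15
Feb 8, 219 sold [FIFO — oldest first]: 167 @ $16.70 + 52 @ $15.65 = $3,602.70
Total COGS = $4,957.15 + $3,602.70 = $8,559.85
Ending inventory: 324 @ $15.65 + 164 @ $16.60 + 147 @ $19.20 = $10,615.40

COGS = $8,559.85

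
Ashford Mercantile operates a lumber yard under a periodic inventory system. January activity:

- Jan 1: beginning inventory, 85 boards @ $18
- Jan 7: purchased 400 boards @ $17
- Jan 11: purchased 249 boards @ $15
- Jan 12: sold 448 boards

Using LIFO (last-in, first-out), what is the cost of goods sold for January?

Jan 12, 448 sold [LIFO — newest first]: 249 @ $15 + 199 @ $17 = $7,118
Ending inventory: 85 @ $18 + 201 @ $17 = $4,947

COGS = $7,118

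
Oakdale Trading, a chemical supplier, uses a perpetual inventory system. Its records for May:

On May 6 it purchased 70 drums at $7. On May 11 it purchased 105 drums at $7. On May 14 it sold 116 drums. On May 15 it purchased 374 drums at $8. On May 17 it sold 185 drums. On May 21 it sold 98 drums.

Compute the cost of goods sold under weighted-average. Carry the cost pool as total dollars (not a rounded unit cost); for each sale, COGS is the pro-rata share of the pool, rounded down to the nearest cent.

COGS = $3,037.43

After May 6: 70 on hand, pool $490.00 (≈ $7.0000 each)
After May 11: 175 on hand, pool $1,225.00 (≈ $7.0000 each)
May 14, sell 116: 116/175 × $1,225.00 → $812.00
After May 15: 433 on hand, pool $3,405.00 (≈ $7.8637 each)
May 17, sell 185: 185/433 × $3,405.00 → $1,454.79
May 21, sell 98: 98/248 × $1,950.21 → $770.64
Total COGS = $812.00 + $1,454.79 + $770.64 = $3,037.43
Ending inventory (cost pool remaining) = $1,179.57
Check: goods available $4,217.00 = COGS $3,037.43 + ending $1,179.57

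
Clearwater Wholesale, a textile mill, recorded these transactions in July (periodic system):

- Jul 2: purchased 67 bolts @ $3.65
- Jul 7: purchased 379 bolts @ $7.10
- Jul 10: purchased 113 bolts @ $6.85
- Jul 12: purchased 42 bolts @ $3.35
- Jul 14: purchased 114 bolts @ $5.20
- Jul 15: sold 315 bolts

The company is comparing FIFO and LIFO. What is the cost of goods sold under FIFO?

COGS = $2,005.35

FIFO COGS: 67 @ $3.65 + 248 @ $7.10 = $2,005.35
LIFO COGS: 114 @ $5.20 + 42 @ $3.35 + 113 @ $6.85 + 46 @ $7.10 = $1,834.15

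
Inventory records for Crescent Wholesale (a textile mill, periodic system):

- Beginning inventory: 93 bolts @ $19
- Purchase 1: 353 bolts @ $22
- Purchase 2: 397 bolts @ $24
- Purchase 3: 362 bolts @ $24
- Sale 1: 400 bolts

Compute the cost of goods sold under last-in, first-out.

COGS = $9,600

Sale 1 (400) [LIFO — newest first]: 362 @ $24 + 38 @ $24 = $9,600
Ending inventory: 93 @ $19 + 353 @ $22 + 359 @ $24 = $18,149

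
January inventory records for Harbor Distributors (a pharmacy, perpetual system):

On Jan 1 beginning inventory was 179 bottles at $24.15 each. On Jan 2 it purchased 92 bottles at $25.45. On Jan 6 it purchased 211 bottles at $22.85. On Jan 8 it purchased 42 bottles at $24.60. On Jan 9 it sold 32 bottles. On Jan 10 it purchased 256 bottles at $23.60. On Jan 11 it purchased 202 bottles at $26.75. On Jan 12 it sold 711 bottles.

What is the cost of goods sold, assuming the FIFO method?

COGS = $17,687.20

Jan 9, 32 sold [FIFO — oldest first]: 32 @ $24.15 = $772.80
Jan 12, 711 sold [FIFO — oldest first]: 147 @ $24.15 + 92 @ $25.45 + 211 @ $22.85 + 42 @ $24.60 + 219 @ $23.60 = $16,914.40
Total COGS = $772.80 + $16,914.40 = $17,687.20
Ending inventory: 37 @ $23.60 + 202 @ $26.75 = $6,276.70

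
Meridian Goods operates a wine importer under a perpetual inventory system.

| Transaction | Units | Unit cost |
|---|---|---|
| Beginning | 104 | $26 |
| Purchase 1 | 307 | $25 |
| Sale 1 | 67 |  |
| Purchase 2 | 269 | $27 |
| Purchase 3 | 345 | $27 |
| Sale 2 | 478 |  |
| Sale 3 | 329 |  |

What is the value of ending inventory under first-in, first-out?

Sale 1 (67) [FIFO — oldest first]: 67 @ $26 = $1,742
Sale 2 (478) [FIFO — oldest first]: 37 @ $26 + 307 @ $25 + 134 @ $27 = $12,255
Sale 3 (329) [FIFO — oldest first]: 135 @ $27 + 194 @ $27 = $8,883
Total COGS = $1,742 + $12,255 + $8,883 = $22,880
Ending inventory: 151 @ $27 = $4,077

Ending inventory = $4,077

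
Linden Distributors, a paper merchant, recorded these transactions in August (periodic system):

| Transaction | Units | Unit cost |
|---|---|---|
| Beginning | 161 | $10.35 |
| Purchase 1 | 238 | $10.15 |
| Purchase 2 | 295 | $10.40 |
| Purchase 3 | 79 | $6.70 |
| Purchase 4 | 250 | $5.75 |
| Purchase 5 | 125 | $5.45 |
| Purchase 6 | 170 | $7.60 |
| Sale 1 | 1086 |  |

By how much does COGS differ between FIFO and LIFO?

FIFO COGS: 161 @ $10.35 + 238 @ $10.15 + 295 @ $10.40 + 79 @ $6.70 + 250 @ $5.75 + 63 @ $5.45 = $9,460.20
LIFO COGS: 170 @ $7.60 + 125 @ $5.45 + 250 @ $5.75 + 79 @ $6.70 + 295 @ $10.40 + 167 @ $10.15 = $8,703.10
Difference = |$9,460.20 − $8,703.10| = $757.10

$757.10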